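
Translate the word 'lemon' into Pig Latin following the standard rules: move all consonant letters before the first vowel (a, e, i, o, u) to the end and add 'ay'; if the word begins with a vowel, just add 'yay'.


'lemon': move consonant cluster 'l' to end and add 'ay': 'emonlay'.

emonlay


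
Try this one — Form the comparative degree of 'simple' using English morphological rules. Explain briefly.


Apply comparative formation (ends in e: add -r): 'simple' -> 'simpler'.

simpler


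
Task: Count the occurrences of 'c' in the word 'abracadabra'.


Letter 'c' in 'abracadabra': found at position(s) 5 = 1 occurrence(s).

1


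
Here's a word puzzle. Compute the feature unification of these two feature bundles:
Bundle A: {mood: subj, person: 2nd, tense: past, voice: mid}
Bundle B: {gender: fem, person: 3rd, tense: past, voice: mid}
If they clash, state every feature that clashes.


Compare features:
gender: A=_ vs B=fem -> unified: fem
mood: A=subj vs B=_ -> unified: subj
person: A=2nd vs B=3rd -> CLASH
tense: A=past vs B=past -> unified: past
voice: A=mid vs B=mid -> unified: mid
Clash detected on feature 'person' (2nd vs 3rd); unification fails.

CLASH on 'person' (2nd vs 3rd)


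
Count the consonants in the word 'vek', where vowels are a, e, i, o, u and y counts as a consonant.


Consonants in 'vek': v, k = 2 consonants.

2


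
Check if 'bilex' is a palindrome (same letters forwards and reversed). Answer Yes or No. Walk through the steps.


Forward: 'bilex'
Reversed: 'xelib'
They differ.

No


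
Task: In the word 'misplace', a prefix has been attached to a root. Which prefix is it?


The word 'misplace' = 'mis' (prefix) + 'place' (root). The prefix is 'mis'.

mis


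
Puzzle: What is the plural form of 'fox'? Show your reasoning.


Apply rule: Add -es (sibilant/fricative ending). 'fox' becomes 'foxes'.

foxes


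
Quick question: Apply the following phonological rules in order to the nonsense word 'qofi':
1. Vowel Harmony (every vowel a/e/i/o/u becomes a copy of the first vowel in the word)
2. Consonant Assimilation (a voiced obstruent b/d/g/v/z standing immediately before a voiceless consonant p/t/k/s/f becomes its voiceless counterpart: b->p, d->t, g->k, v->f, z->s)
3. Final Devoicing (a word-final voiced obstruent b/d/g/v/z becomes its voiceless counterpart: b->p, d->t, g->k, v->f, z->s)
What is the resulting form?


Starting form: 'qofi'
Rule 1: Vowel Harmony: all vowels become 'o' (matching first vowel). 'qofi' -> 'qofo'
Rule 2: Consonant Assimilation: no voiced obstruent (b/d/g/v/z) stands immediately before a voiceless consonant (p/t/k/s/f). No change.
Rule 3: Final Devoicing: the word ends in the vowel 'o', not a consonant. No change.
Final form: 'qofo'

qofo


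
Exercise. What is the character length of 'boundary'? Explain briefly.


Spell out 'boundary' and number each letter: b(1), o(2), u(3), n(4), d(5), a(6), r(7), y(8). Total: 8 letters.

8


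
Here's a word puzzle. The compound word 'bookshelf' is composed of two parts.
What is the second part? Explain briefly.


Split 'bookshelf' into 'book' + 'shelf'. The second part is 'shelf'.

shelf


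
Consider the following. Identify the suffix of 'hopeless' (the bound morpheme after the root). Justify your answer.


The word 'hopeless' = 'hope' (root) + '-less' (suffix). The suffix is '-less'.

less


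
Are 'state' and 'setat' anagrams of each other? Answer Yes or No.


Sorted letters of 'state': 'aestt'
Sorted letters of 'setat': 'aestt'
They match.

Yes


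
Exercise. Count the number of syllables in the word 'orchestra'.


Break 'orchestra' into syllables: or-ches-tra -> or | ches | tra = 3 syllables

3 syllables


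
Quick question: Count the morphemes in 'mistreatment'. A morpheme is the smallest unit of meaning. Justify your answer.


Decomposition: mis- (prefix) + treat (root) + -ment (suffix) = 3 morpheme(s)

3 morphemes


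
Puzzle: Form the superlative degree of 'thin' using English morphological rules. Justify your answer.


Apply superlative formation (double final consonant, add -est): 'thin' -> 'thinnest'.

thinnest


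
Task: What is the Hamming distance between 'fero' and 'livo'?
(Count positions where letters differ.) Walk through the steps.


Alignment:
Position 1: 'f' vs 'l' = DIFFER
Position 2: 'e' vs 'i' = DIFFER
Position 3: 'r' vs 'v' = DIFFER
Position 4: 'o' vs 'o' = match
Total differences: 3

3


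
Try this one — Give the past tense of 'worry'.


Apply rule: Change -y to -ied. 'worry' becomes 'worried'.

worried


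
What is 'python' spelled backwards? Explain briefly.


Reverse 'python' character by character: 'nohtyp'.

nohtyp


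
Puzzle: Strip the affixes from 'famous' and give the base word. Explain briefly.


Remove suffix '-ous' from 'famous' to get root 'fame'.

fame


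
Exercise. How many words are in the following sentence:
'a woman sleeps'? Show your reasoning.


Split into words: a | woman | sleeps = 3 words.

3


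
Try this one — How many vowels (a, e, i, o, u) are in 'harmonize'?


Vowels in 'harmonize': a, o, i, e = 4 vowels.

4


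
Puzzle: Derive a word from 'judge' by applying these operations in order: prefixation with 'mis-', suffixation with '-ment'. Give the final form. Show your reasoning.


Step 1: Add prefix 'mis-' to 'judge' = 'misjudge'
Step 2: Add suffix '-ment' to 'misjudge' = 'misjudgment'

misjudgment


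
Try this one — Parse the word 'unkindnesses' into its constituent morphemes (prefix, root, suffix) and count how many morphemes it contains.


Step 1: Identify prefix: 'un' (meaning: not/reverse)
Step 2: Identify root: 'kind'
Step 3: Identify suffix(es): 'ness, es'
Decomposition: un- (prefix: not/reverse) + kind (root) + -ness (suffix: state of) + -es (plural)
Total morphemes: 4

4 morphemes (un- (prefix: not/reverse) + kind (root) + -ness (suffix: state of) + -es (plural))


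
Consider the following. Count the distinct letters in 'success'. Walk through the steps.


Unique letters in 'success': {c, e, s, u} = 4 distinct letters.

4


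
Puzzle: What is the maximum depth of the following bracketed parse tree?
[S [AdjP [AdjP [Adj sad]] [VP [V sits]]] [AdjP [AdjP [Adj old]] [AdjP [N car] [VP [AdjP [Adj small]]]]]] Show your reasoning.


Count bracket nesting levels:
'[' at pos 0: depth = 1
'[' at pos 3: depth = 2
'[' at pos 9: depth = 3
'[' at pos 15: depth = 4
'[' at pos 26: depth = 3
'[' at pos 30: depth = 4
'[' at pos 41: depth = 2
'[' at pos 47: depth = 3
'[' at pos 53: depth = 4
'[' at pos 64: depth = 3
'[' at pos 70: depth = 4
'[' at pos 78: depth = 4
'[' at pos 82: depth = 5
'[' at pos 88: depth = 6
Maximum depth reached: 6

6


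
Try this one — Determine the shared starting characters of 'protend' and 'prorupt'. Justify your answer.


Compare from the start: 3 characters match: 'pro'. Mismatch at position 4: 't' vs 'r'.

pro


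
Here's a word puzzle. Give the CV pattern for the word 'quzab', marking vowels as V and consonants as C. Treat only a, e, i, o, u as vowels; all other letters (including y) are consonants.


Letter mapping: q = C, u = V, z = C, a = V, b = C.

CVCVC


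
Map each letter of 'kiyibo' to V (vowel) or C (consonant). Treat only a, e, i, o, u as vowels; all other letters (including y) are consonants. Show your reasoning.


Letter mapping: k = C, i = V, y = C, i = V, b = C, o = V.

CVCVCV


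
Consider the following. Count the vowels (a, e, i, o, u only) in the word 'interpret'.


Vowels in 'interpret': i, e, e = 3 vowels.

3


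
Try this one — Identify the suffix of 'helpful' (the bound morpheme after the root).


The word 'helpful' = 'help' (root) + '-ful' (suffix). The suffix is '-ful'.

ful


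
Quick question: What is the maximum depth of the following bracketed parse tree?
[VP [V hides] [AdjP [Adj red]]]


Count bracket nesting levels:
'[' at pos 0: depth = 1
'[' at pos 4: depth = 2
'[' at pos 14: depth = 2
'[' at pos 20: depth = 3
Maximum depth reached: 3

3


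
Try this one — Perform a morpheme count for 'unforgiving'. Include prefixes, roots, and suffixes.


Decomposition: un- (prefix) + forgive (root) + -ing (suffix) = 3 morpheme(s)

3 morphemes


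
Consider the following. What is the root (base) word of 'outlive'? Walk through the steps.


Remove prefix 'out' from 'outlive' to get root 'live'.

live


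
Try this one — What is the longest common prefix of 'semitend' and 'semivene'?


Compare from the start: 4 characters match: 'semi'. Mismatch at position 5: 't' vs 'v'.

semi


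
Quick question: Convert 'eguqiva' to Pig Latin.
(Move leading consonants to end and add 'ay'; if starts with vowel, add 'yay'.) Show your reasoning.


'eguqiva' starts with a vowel, so add 'yay': 'eguqivayay'.

eguqivayay


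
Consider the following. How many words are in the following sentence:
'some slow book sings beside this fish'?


Split into words: some | slow | book | sings | beside | this | fish = 7 words.

7


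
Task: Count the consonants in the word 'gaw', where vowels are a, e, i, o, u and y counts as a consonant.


Consonants in 'gaw': g, w = 2 consonants.

2


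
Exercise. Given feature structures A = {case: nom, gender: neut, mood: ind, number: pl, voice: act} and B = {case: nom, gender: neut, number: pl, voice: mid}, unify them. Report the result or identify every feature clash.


Compare features:
case: A=nom vs B=nom -> unified: nom
gender: A=neut vs B=neut -> unified: neut
mood: A=ind vs B=_ -> unified: ind
number: A=pl vs B=pl -> unified: pl
voice: A=act vs B=mid -> CLASH
Clash detected on feature 'voice' (act vs mid); unification fails.

CLASH on 'voice' (act vs mid)


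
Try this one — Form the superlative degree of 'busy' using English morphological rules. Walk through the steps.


Apply superlative formation (consonant + y: change y to i, add -est): 'busy' -> 'busiest'.

busiest


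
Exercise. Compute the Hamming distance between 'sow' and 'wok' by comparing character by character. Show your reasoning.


Alignment:
Position 1: 's' vs 'w' = DIFFER
Position 2: 'o' vs 'o' = match
Position 3: 'w' vs 'k' = DIFFER
Total differences: 2

2


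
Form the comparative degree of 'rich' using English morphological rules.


Apply comparative formation (add -er): 'rich' -> 'richer'.

richer


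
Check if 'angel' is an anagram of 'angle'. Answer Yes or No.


Sorted letters of 'angel': 'aegln'
Sorted letters of 'angle': 'aegln'
They match.

Yes


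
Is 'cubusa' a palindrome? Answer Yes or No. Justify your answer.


Forward: 'cubusa'
Reversed: 'asubuc'
They differ.

No


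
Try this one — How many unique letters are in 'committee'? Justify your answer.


Unique letters in 'committee': {c, e, i, m, o, t} = 6 distinct letters.

6


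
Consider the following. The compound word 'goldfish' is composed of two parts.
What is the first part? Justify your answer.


Split 'goldfish' into 'gold' + 'fish'. The first part is 'gold'.

gold


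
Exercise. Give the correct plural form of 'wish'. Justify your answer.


Apply rule: Add -es (sibilant/fricative ending). 'wish' becomes 'wishes'.

wishes


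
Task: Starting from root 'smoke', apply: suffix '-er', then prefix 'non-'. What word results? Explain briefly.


Step 1: Add suffix '-er' to 'smoke' = 'smoker'
Step 2: Add prefix 'non-' to 'smoker' = 'nonsmoker'

nonsmoker


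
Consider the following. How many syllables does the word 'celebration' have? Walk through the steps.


Break 'celebration' into syllables: cel-e-bra-tion -> cel | e | bra | tion = 4 syllables

4 syllables


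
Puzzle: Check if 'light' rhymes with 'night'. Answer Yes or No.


Rime (stressed vowel + following sounds) of 'light': -ight = /aɪt/
Rime of 'night': -ight = /aɪt/
/aɪt/ and /aɪt/ are the same ending sound, so the words rhyme.

Yes


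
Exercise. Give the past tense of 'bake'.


Apply rule: Add -d (word ends in -e). 'bake' becomes 'baked'.

baked


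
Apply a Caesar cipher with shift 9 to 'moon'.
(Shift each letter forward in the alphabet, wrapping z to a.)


Shift each letter by 9: m -> v, o -> x, o -> x, n -> w. Result: 'vxxw'.

vxxw


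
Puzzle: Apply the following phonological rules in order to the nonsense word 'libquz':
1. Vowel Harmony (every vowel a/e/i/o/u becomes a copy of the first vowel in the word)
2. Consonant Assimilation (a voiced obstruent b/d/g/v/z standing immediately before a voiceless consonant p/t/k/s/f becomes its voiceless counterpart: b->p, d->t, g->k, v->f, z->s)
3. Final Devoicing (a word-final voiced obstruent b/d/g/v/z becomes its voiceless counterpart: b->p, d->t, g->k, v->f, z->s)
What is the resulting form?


Starting form: 'libquz'
Rule 1: Vowel Harmony: all vowels become 'i' (matching first vowel). 'libquz' -> 'libqiz'
Rule 2: Consonant Assimilation: no voiced obstruent (b/d/g/v/z) stands immediately before a voiceless consonant (p/t/k/s/f). No change.
Rule 3: Final Devoicing: word-final voiced obstruent 'z' becomes voiceless 's'. 'libqiz' -> 'libqis'
Final form: 'libqis'

libqis


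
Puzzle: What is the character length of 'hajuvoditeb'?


Spell out 'hajuvoditeb' and number each letter: h(1), a(2), j(3), u(4), v(5), o(6), d(7), i(8), t(9), e(10), b(11). Total: 11 letters.

11


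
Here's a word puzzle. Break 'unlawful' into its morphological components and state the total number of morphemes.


Step 1: Identify prefix: 'un' (meaning: not/reverse)
Step 2: Identify root: 'law'
Step 3: Identify suffix(es): 'ful'
Decomposition: un- (prefix: not/reverse) + law (root) + -ful (suffix: full of)
Total morphemes: 3

3 morphemes (un- (prefix: not/reverse) + law (root) + -ful (suffix: full of))


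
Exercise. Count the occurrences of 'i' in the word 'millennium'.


Letter 'i' in 'millennium': found at position(s) 2, 8 = 2 occurrence(s).

2


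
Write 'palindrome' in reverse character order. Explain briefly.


Reverse 'palindrome' character by character: 'emordnilap'.

emordnilap


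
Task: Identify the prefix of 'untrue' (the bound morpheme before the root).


The word 'untrue' = 'un' (prefix) + 'true' (root). The prefix is 'un'.

un


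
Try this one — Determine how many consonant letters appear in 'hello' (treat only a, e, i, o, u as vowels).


Consonants in 'hello': h, l, l = 3 consonants.

3


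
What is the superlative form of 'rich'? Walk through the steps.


Apply superlative formation (add -est): 'rich' -> 'richest'.

richest


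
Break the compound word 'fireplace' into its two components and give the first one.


Split 'fireplace' into 'fire' + 'place'. The first part is 'fire'.

fire


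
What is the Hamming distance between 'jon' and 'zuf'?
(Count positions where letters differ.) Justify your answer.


Alignment:
Position 1: 'j' vs 'z' = DIFFER
Position 2: 'o' vs 'u' = DIFFER
Position 3: 'n' vs 'f' = DIFFER
Total differences: 3

3


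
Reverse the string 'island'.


Reverse 'island' character by character: 'dnalsi'.

dnalsi


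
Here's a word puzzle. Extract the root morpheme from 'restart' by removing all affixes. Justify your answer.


Remove prefix 're' from 'restart' to get root 'start'.

start


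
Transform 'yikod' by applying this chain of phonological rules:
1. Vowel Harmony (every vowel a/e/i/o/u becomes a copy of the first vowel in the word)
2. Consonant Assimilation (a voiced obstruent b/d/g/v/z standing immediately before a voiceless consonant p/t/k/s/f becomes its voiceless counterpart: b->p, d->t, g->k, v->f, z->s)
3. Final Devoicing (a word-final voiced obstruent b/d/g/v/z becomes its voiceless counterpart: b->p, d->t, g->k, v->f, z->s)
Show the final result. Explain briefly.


Starting form: 'yikod'
Rule 1: Vowel Harmony: all vowels become 'i' (matching first vowel). 'yikod' -> 'yikid'
Rule 2: Consonant Assimilation: no voiced obstruent (b/d/g/v/z) stands immediately before a voiceless consonant (p/t/k/s/f). No change.
Rule 3: Final Devoicing: word-final voiced obstruent 'd' becomes voiceless 't'. 'yikid' -> 'yikit'
Final form: 'yikit'

yikit


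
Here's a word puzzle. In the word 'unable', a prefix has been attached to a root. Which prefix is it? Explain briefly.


The word 'unable' = 'un' (prefix) + 'able' (root). The prefix is 'un'.

un


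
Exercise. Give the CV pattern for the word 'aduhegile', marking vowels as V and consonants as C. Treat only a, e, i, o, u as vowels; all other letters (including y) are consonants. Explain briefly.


Letter mapping: a = V, d = C, u = V, h = C, e = V, g = C, i = V, l = C, e = V.

VCVCVCVCV


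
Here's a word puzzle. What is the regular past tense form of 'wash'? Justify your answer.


Apply rule: Add -ed. 'wash' becomes 'washed'.

washed


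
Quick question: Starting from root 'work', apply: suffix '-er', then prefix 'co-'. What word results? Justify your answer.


Step 1: Add suffix '-er' to 'work' = 'worker'
Step 2: Add prefix 'co-' to 'worker' = 'coworker'

coworker


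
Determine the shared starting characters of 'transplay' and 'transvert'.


Compare from the start: 5 characters match: 'trans'. Mismatch at position 6: 'p' vs 'v'.

trans


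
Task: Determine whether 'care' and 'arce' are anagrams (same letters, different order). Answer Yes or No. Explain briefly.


Sorted letters of 'care': 'acer'
Sorted letters of 'arce': 'acer'
They match.

Yes


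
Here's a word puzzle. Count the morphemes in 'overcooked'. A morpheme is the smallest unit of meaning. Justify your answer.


Decomposition: over- (prefix) + cook (root) + -ed (suffix) = 3 morpheme(s)

3 morphemes


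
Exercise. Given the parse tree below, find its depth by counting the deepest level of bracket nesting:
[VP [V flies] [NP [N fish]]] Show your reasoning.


Count bracket nesting levels:
'[' at pos 0: depth = 1
'[' at pos 4: depth = 2
'[' at pos 14: depth = 2
'[' at pos 18: depth = 3
Maximum depth reached: 3

3


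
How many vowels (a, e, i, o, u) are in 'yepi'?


Vowels in 'yepi': e, i = 2 vowels.

2


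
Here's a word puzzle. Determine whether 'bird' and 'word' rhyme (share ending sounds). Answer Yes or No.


Rime (stressed vowel + following sounds) of 'bird': -ird = /ɜːrd/
Rime of 'word': -ord = /ɜːrd/
/ɜːrd/ and /ɜːrd/ are the same ending sound, so the words rhyme.

Yes


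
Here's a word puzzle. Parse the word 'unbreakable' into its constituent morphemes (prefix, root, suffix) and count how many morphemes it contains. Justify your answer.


Step 1: Identify prefix: 'un' (meaning: not/reverse)
Step 2: Identify root: 'break'
Step 3: Identify suffix(es): 'able'
Decomposition: un- (prefix: not/reverse) + break (root) + -able (suffix: capable of)
Total morphemes: 3

3 morphemes (un- (prefix: not/reverse) + break (root) + -able (suffix: capable of))


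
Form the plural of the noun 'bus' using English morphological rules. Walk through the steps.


Apply rule: Add -es (sibilant/fricative ending). 'bus' becomes 'buses'.

buses


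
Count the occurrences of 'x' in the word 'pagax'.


Letter 'x' in 'pagax': found at position(s) 5 = 1 occurrence(s).

1


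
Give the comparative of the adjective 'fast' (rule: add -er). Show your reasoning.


Apply comparative formation (add -er): 'fast' -> 'faster'.

faster


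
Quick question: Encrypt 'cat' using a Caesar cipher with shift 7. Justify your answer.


Shift each letter by 7: c -> j, a -> h, t -> a. Result: 'jha'.

jha


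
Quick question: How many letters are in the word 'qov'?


Spell out 'qov' and number each letter: q(1), o(2), v(3). Total: 3 letters.

3


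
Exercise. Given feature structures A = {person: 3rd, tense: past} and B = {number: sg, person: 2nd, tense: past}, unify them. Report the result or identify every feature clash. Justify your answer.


Compare features:
number: A=_ vs B=sg -> unified: sg
person: A=3rd vs B=2nd -> CLASH
tense: A=past vs B=past -> unified: past
Clash detected on feature 'person' (3rd vs 2nd); unification fails.

CLASH on 'person' (3rd vs 2nd)


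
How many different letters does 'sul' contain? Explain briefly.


Unique letters in 'sul': {l, s, u} = 3 distinct letters.

3


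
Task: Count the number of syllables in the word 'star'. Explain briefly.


Break 'star' into syllables: star -> star = 1 syllable

1 syllable


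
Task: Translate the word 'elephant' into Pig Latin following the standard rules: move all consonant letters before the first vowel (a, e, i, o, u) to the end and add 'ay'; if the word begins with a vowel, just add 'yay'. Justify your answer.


'elephant' starts with a vowel, so add 'yay': 'elephantyay'.

elephantyay


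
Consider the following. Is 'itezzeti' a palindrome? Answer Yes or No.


Forward: 'itezzeti'
Reversed: 'itezzeti'
They are identical.

Yes


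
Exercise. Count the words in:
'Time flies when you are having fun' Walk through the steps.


Split into words: Time | flies | when | you | are | having | fun = 7 words.

7


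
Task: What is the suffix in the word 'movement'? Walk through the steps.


The word 'movement' = 'move' (root) + '-ment' (suffix). The suffix is '-ment'.

ment


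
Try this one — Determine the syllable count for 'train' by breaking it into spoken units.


Break 'train' into syllables: train -> train = 1 syllable

1 syllable


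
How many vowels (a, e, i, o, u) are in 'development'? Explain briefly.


Vowels in 'development': e, e, o, e = 4 vowels.

4


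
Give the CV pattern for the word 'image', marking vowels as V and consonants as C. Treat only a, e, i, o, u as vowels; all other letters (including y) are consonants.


Letter mapping: i = V, m = C, a = V, g = C, e = V.

VCVCV


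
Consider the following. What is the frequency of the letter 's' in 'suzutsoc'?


Letter 's' in 'suzutsoc': found at position(s) 1, 6 = 2 occurrence(s).

2


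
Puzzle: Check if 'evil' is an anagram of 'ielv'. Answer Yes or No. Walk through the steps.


Sorted letters of 'evil': 'eilv'
Sorted letters of 'ielv': 'eilv'
They match.

Yes


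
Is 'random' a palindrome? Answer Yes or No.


Forward: 'random'
Reversed: 'modnar'
They differ.

No


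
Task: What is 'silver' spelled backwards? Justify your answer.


Reverse 'silver' character by character: 'revlis'.

revlis


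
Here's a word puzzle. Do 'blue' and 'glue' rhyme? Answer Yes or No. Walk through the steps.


Rime (stressed vowel + following sounds) of 'blue': -ue = /uː/
Rime of 'glue': -ue = /uː/
/uː/ and /uː/ are the same ending sound, so the words rhyme.

Yes


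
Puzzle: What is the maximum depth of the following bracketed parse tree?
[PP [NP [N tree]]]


Count bracket nesting levels:
'[' at pos 0: depth = 1
'[' at pos 4: depth = 2
'[' at pos 8: depth = 3
Maximum depth reached: 3

3


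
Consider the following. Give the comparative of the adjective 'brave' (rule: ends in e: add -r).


Apply comparative formation (ends in e: add -r): 'brave' -> 'braver'.

braver


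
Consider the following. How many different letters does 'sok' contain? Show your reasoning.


Unique letters in 'sok': {k, o, s} = 3 distinct letters.

3


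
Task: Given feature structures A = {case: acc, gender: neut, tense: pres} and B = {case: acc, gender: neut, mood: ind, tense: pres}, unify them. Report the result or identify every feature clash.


Compare features:
case: A=acc vs B=acc -> unified: acc
gender: A=neut vs B=neut -> unified: neut
mood: A=_ vs B=ind -> unified: ind
tense: A=pres vs B=pres -> unified: pres
No clashes found.

Unified: {case: acc, gender: neut, mood: ind, tense: pres}


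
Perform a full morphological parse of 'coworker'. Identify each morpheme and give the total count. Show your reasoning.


Step 1: Identify prefix: 'co' (meaning: together)
Step 2: Identify root: 'work'
Step 3: Identify suffix(es): 'er'
Decomposition: co- (prefix: together) + work (root) + -er (suffix: one who)
Total morphemes: 3

3 morphemes (co- (prefix: together) + work (root) + -er (suffix: one who))


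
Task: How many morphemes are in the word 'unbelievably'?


Decomposition: un- (prefix) + believe (root) + -able (suffix) + -ly (suffix) = 4 morpheme(s)

4 morphemes


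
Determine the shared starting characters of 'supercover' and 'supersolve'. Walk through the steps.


Compare from the start: 5 characters match: 'super'. Mismatch at position 6: 'c' vs 's'.

super


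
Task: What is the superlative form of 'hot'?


Apply superlative formation (double final consonant, add -est): 'hot' -> 'hottest'.

hottest


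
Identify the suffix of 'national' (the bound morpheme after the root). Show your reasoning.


The word 'national' = 'nation' (root) + '-al' (suffix). The suffix is '-al'.

al


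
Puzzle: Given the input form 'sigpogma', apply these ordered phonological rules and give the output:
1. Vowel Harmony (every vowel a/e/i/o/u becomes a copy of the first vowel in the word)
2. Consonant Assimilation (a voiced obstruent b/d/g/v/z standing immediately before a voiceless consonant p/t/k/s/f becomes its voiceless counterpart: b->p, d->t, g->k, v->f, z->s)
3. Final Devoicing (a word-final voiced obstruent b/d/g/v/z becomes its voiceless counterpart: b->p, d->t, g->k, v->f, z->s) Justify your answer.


Starting form: 'sigpogma'
Rule 1: Vowel Harmony: all vowels become 'i' (matching first vowel). 'sigpogma' -> 'sigpigmi'
Rule 2: Consonant Assimilation: voiced obstruent before voiceless consonant becomes voiceless ('gp' -> 'kp'). 'sigpigmi' -> 'sikpigmi'
Rule 3: Final Devoicing: the word ends in the vowel 'i', not a consonant. No change.
Final form: 'sikpigmi'

sikpigmi


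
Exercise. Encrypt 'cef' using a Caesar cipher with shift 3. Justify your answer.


Shift each letter by 3: c -> f, e -> h, f -> i. Result: 'fhi'.

fhi


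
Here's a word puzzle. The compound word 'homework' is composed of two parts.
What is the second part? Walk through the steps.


Split 'homework' into 'home' + 'work'. The second part is 'work'.

work


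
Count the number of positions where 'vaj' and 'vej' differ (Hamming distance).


Alignment:
Position 1: 'v' vs 'v' = match
Position 2: 'a' vs 'e' = DIFFER
Position 3: 'j' vs 'j' = match
Total differences: 1

1


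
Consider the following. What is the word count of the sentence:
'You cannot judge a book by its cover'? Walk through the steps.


Split into words: You | cannot | judge | a | book | by | its | cover = 8 words.

8


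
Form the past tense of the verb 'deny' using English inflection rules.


Apply rule: Change -y to -ied. 'deny' becomes 'denied'.

denied


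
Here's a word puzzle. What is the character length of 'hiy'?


Spell out 'hiy' and number each letter: h(1), i(2), y(3). Total: 3 letters.

3


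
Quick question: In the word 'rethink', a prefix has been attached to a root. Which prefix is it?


The word 'rethink' = 're' (prefix) + 'think' (root). The prefix is 're'.

re


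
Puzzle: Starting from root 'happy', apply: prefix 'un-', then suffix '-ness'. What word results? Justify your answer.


Step 1: Add prefix 'un-' to 'happy' = 'unhappy'
Step 2: Add suffix '-ness' to 'unhappy' = 'unhappiness'

unhappiness


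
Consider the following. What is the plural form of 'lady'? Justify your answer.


Apply rule: Change -y to -ies (consonant + y). 'lady' becomes 'ladies'.

ladies


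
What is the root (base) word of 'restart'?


Remove prefix 're' from 'restart' to get root 'start'.

start


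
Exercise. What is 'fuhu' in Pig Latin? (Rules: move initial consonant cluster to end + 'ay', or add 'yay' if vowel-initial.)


'fuhu': move consonant cluster 'f' to end and add 'ay': 'uhufay'.

uhufay


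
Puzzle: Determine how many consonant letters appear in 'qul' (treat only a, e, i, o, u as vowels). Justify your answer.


Consonants in 'qul': q, l = 2 consonants.

2


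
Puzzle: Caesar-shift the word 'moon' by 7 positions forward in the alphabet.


Shift each letter by 7: m -> t, o -> v, o -> v, n -> u. Result: 'tvvu'.

tvvu


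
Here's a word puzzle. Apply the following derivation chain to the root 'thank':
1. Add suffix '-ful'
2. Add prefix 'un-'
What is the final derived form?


Step 1: Add suffix '-ful' to 'thank' = 'thankful'
Step 2: Add prefix 'un-' to 'thankful' = 'unthankful'

unthankful


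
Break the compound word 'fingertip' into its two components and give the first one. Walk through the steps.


Split 'fingertip' into 'finger' + 'tip'. The first part is 'finger'.

finger


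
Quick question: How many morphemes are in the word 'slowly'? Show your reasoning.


Decomposition: slow (root) + -ly (suffix) = 2 morpheme(s)

2 morphemes


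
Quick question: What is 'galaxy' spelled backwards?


Reverse 'galaxy' character by character: 'yxalag'.

yxalag


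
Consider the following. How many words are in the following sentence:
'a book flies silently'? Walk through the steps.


Split into words: a | book | flies | silently = 4 words.

4


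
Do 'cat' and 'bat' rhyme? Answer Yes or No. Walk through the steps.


Rime (stressed vowel + following sounds) of 'cat': -at = /æt/
Rime of 'bat': -at = /æt/
/æt/ and /æt/ are the same ending sound, so the words rhyme.

Yes


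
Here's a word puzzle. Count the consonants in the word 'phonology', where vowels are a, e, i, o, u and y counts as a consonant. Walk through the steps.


Consonants in 'phonology': p, h, n, l, g, y = 6 consonants.

6


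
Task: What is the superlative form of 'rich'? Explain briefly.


Apply superlative formation (add -est): 'rich' -> 'richest'.

richest


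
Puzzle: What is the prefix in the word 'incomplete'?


The word 'incomplete' = 'in' (prefix) + 'complete' (root). The prefix is 'in'.

in


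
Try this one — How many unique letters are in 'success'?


Unique letters in 'success': {c, e, s, u} = 4 distinct letters.

4


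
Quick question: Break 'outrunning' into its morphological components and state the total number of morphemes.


Step 1: Identify prefix: 'out' (meaning: surpass)
Step 2: Identify root: 'run'
Step 3: Identify suffix(es): 'ing'
Decomposition: out- (prefix: surpass) + run (root) + -ing (suffix: ongoing action)
Total morphemes: 3

3 morphemes (out- (prefix: surpass) + run (root) + -ing (suffix: ongoing action))


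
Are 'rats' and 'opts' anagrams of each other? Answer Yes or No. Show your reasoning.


Sorted letters of 'rats': 'arst'
Sorted letters of 'opts': 'opst'
They do not match.

No


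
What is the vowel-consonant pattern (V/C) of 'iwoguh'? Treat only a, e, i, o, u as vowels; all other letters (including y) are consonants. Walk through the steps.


Letter mapping: i = V, w = C, o = V, g = C, u = V, h = C.

VCVCVC


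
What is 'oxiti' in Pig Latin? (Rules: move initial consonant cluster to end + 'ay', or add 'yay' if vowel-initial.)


'oxiti' starts with a vowel, so add 'yay': 'oxitiyay'.

oxitiyay


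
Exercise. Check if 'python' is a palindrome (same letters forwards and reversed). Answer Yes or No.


Forward: 'python'
Reversed: 'nohtyp'
They differ.

No


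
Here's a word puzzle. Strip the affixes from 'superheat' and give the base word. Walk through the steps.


Remove prefix 'super' from 'superheat' to get root 'heat'.

heat


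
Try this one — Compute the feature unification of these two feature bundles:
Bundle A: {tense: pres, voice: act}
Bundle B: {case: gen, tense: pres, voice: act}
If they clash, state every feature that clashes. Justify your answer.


Compare features:
case: A=_ vs B=gen -> unified: gen
tense: A=pres vs B=pres -> unified: pres
voice: A=act vs B=act -> unified: act
No clashes found.

Unified: {case: gen, tense: pres, voice: act}


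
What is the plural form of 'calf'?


Apply rule: Change -f to -ves. 'calf' becomes 'calves'.

calves


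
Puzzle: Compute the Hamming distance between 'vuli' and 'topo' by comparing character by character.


Alignment:
Position 1: 'v' vs 't' = DIFFER
Position 2: 'u' vs 'o' = DIFFER
Position 3: 'l' vs 'p' = DIFFER
Position 4: 'i' vs 'o' = DIFFER
Total differences: 4

4


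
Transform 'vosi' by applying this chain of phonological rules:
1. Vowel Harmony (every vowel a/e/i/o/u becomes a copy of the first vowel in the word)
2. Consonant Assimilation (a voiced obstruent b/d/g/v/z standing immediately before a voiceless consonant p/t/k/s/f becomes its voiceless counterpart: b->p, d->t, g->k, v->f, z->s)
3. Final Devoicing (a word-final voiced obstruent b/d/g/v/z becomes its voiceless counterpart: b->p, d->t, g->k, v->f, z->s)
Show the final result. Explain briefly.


Starting form: 'vosi'
Rule 1: Vowel Harmony: all vowels become 'o' (matching first vowel). 'vosi' -> 'voso'
Rule 2: Consonant Assimilation: no voiced obstruent (b/d/g/v/z) stands immediately before a voiceless consonant (p/t/k/s/f). No change.
Rule 3: Final Devoicing: the word ends in the vowel 'o', not a consonant. No change.
Final form: 'voso'

voso


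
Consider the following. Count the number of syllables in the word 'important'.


Break 'important' into syllables: im-por-tant -> im | por | tant = 3 syllables

3 syllables


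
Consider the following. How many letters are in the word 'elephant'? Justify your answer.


Spell out 'elephant' and number each letter: e(1), l(2), e(3), p(4), h(5), a(6), n(7), t(8). Total: 8 letters.

8


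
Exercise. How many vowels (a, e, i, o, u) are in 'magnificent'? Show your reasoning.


Vowels in 'magnificent': a, i, i, e = 4 vowels.

4


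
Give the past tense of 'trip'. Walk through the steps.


Apply rule: Double final consonant and add -ed. 'trip' becomes 'tripped'.

tripped


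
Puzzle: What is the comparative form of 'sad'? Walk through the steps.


Apply comparative formation (double final consonant, add -er): 'sad' -> 'sadder'.

sadder


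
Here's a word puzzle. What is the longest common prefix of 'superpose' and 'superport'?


Compare from the start: 7 characters match: 'superpo'. Mismatch at position 8: 's' vs 'r'.

superpo


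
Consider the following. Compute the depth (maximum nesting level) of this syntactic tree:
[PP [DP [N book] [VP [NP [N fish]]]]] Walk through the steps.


Count bracket nesting levels:
'[' at pos 0: depth = 1
'[' at pos 4: depth = 2
'[' at pos 8: depth = 3
'[' at pos 17: depth = 3
'[' at pos 21: depth = 4
'[' at pos 25: depth = 5
Maximum depth reached: 5

5


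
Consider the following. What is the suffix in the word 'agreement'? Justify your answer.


The word 'agreement' = 'agree' (root) + '-ment' (suffix). The suffix is '-ment'.

ment


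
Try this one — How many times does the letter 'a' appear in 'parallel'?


Letter 'a' in 'parallel': found at position(s) 2, 4 = 2 occurrence(s).

2


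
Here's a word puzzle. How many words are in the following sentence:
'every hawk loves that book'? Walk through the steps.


Split into words: every | hawk | loves | that | book = 5 words.

5


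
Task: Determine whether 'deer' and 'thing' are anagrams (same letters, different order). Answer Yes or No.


Sorted letters of 'deer': 'deer'
Sorted letters of 'thing': 'ghint'
They do not match.

No


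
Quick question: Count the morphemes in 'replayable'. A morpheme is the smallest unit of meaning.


Decomposition: re- (prefix) + play (root) + -able (suffix) = 3 morpheme(s)

3 morphemes


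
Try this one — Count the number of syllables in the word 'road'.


Break 'road' into syllables: road -> road = 1 syllable

1 syllable


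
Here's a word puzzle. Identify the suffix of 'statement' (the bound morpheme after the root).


The word 'statement' = 'state' (root) + '-ment' (suffix). The suffix is '-ment'.

ment


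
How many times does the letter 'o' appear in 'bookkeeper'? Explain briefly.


Letter 'o' in 'bookkeeper': found at position(s) 2, 3 = 2 occurrence(s).

2


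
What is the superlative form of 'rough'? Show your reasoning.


Apply superlative formation (add -est): 'rough' -> 'roughest'.

roughest


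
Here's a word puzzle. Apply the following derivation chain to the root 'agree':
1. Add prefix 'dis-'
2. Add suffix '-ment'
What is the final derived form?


Step 1: Add prefix 'dis-' to 'agree' = 'disagree'
Step 2: Add suffix '-ment' to 'disagree' = 'disagreement'

disagreement


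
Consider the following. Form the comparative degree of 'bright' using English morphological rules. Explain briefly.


Apply comparative formation (add -er): 'bright' -> 'brighter'.

brighter


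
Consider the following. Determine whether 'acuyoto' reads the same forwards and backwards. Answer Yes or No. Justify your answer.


Forward: 'acuyoto'
Reversed: 'otoyuca'
They differ.

No


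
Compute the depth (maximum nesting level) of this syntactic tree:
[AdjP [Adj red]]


Count bracket nesting levels:
'[' at pos 0: depth = 1
'[' at pos 6: depth = 2
Maximum depth reached: 2

2


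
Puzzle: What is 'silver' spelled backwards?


Reverse 'silver' character by character: 'revlis'.

revlis


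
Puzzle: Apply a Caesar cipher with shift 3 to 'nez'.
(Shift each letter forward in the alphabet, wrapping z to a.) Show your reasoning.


Shift each letter by 3: n -> q, e -> h, z -> c. Result: 'qhc'.

qhc


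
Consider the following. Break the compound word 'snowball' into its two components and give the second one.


Split 'snowball' into 'snow' + 'ball'. The second part is 'ball'.

ball


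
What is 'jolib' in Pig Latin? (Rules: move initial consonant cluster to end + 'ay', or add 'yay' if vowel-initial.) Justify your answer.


'jolib': move consonant cluster 'j' to end and add 'ay': 'olibjay'.

olibjay


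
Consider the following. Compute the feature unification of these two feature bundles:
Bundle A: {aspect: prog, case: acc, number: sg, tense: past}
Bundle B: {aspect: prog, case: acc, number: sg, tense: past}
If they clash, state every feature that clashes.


Compare features:
aspect: A=prog vs B=prog -> unified: prog
case: A=acc vs B=acc -> unified: acc
number: A=sg vs B=sg -> unified: sg
tense: A=past vs B=past -> unified: past
No clashes found.

Unified: {aspect: prog, case: acc, number: sg, tense: past}


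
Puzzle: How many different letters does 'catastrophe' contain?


Unique letters in 'catastrophe': {a, c, e, h, o, p, r, s, t} = 9 distinct letters.

9


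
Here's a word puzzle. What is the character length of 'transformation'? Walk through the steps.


Spell out 'transformation' and number each letter: t(1), r(2), a(3), n(4), s(5), f(6), o(7), r(8), m(9), a(10), t(11), i(12), o(13), n(14). Total: 14 letters.

14


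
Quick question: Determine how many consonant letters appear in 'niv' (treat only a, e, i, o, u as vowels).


Consonants in 'niv': n, v = 2 consonants.

2


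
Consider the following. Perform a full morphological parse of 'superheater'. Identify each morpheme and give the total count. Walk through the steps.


Step 1: Identify prefix: 'super' (meaning: above)
Step 2: Identify root: 'heat'
Step 3: Identify suffix(es): 'er'
Decomposition: super- (prefix: above) + heat (root) + -er (suffix: one who)
Total morphemes: 3

3 morphemes (super- (prefix: above) + heat (root) + -er (suffix: one who))


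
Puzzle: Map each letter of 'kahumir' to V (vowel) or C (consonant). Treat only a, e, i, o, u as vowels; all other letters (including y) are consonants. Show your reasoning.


Letter mapping: k = C, a = V, h = C, u = V, m = C, i = V, r = C.

CVCVCVC


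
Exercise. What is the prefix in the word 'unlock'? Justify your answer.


The word 'unlock' = 'un' (prefix) + 'lock' (root). The prefix is 'un'.

un
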